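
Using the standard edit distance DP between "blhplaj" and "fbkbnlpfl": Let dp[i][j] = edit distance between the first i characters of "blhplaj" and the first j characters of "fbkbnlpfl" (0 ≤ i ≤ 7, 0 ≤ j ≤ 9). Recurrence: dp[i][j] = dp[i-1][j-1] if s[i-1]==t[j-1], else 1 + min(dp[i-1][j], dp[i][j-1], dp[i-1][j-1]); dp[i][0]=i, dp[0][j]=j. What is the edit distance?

   ''  f  b  k  b  n  l  p  f  l
''  0  1  2  3  4  5  6  7  8  9
 b  1  1  1  2  3  4  5  6  7  8
 l  2  2  2  2  3  4  4  5  6  7
 h  3  3  3  3  3  4  5  5  6  7
 p  4  4  4  4  4  4  5  5  6  7
 l  5  5  5  5  5  5  4  5  6  6
 a  6  6  6  6  6  6  5  5  6  7
 j  7  7  7  7  7  7  6  6  6  7

7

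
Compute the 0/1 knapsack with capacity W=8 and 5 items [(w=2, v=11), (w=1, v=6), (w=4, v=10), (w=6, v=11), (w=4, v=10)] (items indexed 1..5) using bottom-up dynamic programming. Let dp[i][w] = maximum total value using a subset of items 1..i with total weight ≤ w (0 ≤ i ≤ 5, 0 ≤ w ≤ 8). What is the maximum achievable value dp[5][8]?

i\w   0   1   2   3   4   5   6   7   8
  0   0   0   0   0   0   0   0   0   0
  1   0   0  11  11  11  11  11  11  11
  2   0   6  11  17  17  17  17  17  17
  3   0   6  11  17  17  17  21  27  27
  4   0   6  11  17  17  17  21  27  27
  5   0   6  11  17  17  17  21  27  27

27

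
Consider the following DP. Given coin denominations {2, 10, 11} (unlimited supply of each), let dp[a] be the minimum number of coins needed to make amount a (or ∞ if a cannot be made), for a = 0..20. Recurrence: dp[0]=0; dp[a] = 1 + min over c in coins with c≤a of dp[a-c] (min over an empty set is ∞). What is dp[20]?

 a  0  1  2  3  4  5  6  7  8  9 10 11 12 13 14 15 16 17 18 19 20
dp  0  -  1  -  2  -  3  -  4  -  1  1  2  2  3  3  4  4  5  5  2
(- denotes ∞ / unreachable)

2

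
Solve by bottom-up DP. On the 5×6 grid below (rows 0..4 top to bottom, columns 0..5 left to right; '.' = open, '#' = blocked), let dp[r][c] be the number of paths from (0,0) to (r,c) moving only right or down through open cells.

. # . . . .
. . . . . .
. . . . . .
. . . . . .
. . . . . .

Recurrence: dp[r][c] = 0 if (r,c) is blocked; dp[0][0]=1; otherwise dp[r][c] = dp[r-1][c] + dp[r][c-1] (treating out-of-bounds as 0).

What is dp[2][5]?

6

r\c   0   1   2   3   4   5
  0   1   0   0   0   0   0
  1   1   1   1   1   1   1
  2   1   2   3   4   5   6
  3   1   3   6  10  15  21
  4   1   4  10  20  35  56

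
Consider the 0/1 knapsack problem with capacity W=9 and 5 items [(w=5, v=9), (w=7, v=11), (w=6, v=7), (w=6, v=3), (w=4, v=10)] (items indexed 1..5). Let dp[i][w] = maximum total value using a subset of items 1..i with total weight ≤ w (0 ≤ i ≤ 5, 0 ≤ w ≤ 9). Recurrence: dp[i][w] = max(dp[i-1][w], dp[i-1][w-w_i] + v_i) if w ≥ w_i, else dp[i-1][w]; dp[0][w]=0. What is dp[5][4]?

i\w   0   1   2   3   4   5   6   7   8   9
  0   0   0   0   0   0   0   0   0   0   0
  1   0   0   0   0   0   9   9   9   9   9
  2   0   0   0   0   0   9   9  11  11  11
  3   0   0   0   0   0   9   9  11  11  11
  4   0   0   0   0   0   9   9  11  11  11
  5   0   0   0   0  10  10  10  11  11  19

10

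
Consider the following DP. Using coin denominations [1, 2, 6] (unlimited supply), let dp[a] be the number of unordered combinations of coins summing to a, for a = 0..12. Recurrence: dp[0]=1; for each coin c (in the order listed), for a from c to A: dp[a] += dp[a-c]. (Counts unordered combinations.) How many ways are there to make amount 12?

after  coin     0     1     2     3     4     5     6     7     8     9    10    11    12
          1     1     1     1     1     1     1     1     1     1     1     1     1     1
          2     1     1     2     2     3     3     4     4     5     5     6     6     7
          6     1     1     2     2     3     3     5     5     7     7     9     9    12

12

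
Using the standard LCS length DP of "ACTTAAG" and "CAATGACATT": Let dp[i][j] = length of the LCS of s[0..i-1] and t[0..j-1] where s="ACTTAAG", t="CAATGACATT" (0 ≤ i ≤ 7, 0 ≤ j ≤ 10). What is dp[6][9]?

   ''  C  A  A  T  G  A  C  A  T  T
''  0  0  0  0  0  0  0  0  0  0  0
 A  0  0  1  1  1  1  1  1  1  1  1
 C  0  1  1  1  1  1  1  2  2  2  2
 T  0  1  1  1  2  2  2  2  2  3  3
 T  0  1  1  1  2  2  2  2  2  3  4
 A  0  1  2  2  2  2  3  3  3  3  4
 A  0  1  2  3  3  3  3  3  4  4  4
 G  0  1  2  3  3  4  4  4  4  4  4

4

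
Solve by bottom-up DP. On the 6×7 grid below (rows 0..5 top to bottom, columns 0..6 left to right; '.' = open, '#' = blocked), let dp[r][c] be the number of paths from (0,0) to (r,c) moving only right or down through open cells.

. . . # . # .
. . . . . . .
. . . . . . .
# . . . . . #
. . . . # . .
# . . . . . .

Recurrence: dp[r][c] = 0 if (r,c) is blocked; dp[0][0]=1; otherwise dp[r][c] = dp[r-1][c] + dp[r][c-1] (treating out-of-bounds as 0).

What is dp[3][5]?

45

r\c   0   1   2   3   4   5   6
  0   1   1   1   0   0   0   0
  1   1   2   3   3   3   3   3
  2   1   3   6   9  12  15  18
  3   0   3   9  18  30  45   0
  4   0   3  12  30   0  45  45
  5   0   3  15  45  45  90 135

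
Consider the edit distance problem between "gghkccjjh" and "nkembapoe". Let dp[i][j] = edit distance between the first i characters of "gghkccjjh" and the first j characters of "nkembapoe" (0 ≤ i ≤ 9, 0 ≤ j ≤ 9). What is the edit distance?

   ''  n  k  e  m  b  a  p  o  e
''  0  1  2  3  4  5  6  7  8  9
 g  1  1  2  3  4  5  6  7  8  9
 g  2  2  2  3  4  5  6  7  8  9
 h  3  3  3  3  4  5  6  7  8  9
 k  4  4  3  4  4  5  6  7  8  9
 c  5  5  4  4  5  5  6  7  8  9
 c  6  6  5  5  5  6  6  7  8  9
 j  7  7  6  6  6  6  7  7  8  9
 j  8  8  7  7  7  7  7  8  8  9
 h  9  9  8  8  8  8  8  8  9  9

9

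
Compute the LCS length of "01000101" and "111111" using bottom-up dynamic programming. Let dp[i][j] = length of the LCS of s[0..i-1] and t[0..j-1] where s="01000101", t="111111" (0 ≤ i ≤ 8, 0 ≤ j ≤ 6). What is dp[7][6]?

   ''  1  1  1  1  1  1
''  0  0  0  0  0  0  0
 0  0  0  0  0  0  0  0
 1  0  1  1  1  1  1  1
 0  0  1  1  1  1  1  1
 0  0  1  1  1  1  1  1
 0  0  1  1  1  1  1  1
 1  0  1  2  2  2  2  2
 0  0  1  2  2  2  2  2
 1  0  1  2  3  3  3  3

2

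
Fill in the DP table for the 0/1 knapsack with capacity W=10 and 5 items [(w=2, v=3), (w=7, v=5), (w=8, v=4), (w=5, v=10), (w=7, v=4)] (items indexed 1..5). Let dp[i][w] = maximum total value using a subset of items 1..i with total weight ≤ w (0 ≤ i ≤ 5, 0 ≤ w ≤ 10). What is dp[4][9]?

i\w   0   1   2   3   4   5   6   7   8   9  10
  0   0   0   0   0   0   0   0   0   0   0   0
  1   0   0   3   3   3   3   3   3   3   3   3
  2   0   0   3   3   3   3   3   5   5   8   8
  3   0   0   3   3   3   3   3   5   5   8   8
  4   0   0   3   3   3  10  10  13  13  13  13
  5   0   0   3   3   3  10  10  13  13  13  13

13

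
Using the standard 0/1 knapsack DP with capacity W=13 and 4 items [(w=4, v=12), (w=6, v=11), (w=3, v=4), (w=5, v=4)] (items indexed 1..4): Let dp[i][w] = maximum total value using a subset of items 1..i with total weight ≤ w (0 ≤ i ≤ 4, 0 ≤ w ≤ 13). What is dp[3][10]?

i\w   0   1   2   3   4   5   6   7   8   9  10  11  12  13
  0   0   0   0   0   0   0   0   0   0   0   0   0   0   0
  1   0   0   0   0  12  12  12  12  12  12  12  12  12  12
  2   0   0   0   0  12  12  12  12  12  12  23  23  23  23
  3   0   0   0   4  12  12  12  16  16  16  23  23  23  27
  4   0   0   0   4  12  12  12  16  16  16  23  23  23  27

23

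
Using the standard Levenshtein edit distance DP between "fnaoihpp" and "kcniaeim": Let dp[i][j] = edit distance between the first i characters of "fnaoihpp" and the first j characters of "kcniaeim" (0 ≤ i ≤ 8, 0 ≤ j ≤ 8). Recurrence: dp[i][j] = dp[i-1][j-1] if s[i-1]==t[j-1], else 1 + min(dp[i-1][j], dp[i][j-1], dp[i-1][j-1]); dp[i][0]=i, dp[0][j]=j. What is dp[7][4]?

   ''  k  c  n  i  a  e  i  m
''  0  1  2  3  4  5  6  7  8
 f  1  1  2  3  4  5  6  7  8
 n  2  2  2  2  3  4  5  6  7
 a  3  3  3  3  3  3  4  5  6
 o  4  4  4  4  4  4  4  5  6
 i  5  5  5  5  4  5  5  4  5
 h  6  6  6  6  5  5  6  5  5
 p  7  7  7  7  6  6  6  6  6
 p  8  8  8  8  7  7  7  7  7

6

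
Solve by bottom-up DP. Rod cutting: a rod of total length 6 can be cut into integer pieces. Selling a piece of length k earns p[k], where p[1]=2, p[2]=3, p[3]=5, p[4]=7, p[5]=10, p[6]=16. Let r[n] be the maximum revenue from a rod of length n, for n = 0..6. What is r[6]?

   n    0    1    2    3    4    5    6
r[n]    0    2    4    6    8   10   16

16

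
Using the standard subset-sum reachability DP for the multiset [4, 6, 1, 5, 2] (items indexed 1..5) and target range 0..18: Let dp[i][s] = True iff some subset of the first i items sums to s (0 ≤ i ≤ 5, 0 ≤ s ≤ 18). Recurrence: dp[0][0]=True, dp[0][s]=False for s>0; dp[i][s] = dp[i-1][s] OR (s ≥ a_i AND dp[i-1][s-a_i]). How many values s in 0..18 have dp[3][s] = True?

i\s   0   1   2   3   4   5   6   7   8   9  10  11  12  13  14  15  16  17  18
  0   T   F   F   F   F   F   F   F   F   F   F   F   F   F   F   F   F   F   F
  1   T   F   F   F   T   F   F   F   F   F   F   F   F   F   F   F   F   F   F
  2   T   F   F   F   T   F   T   F   F   F   T   F   F   F   F   F   F   F   F
  3   T   T   F   F   T   T   T   T   F   F   T   T   F   F   F   F   F   F   F
  4   T   T   F   F   T   T   T   T   F   T   T   T   T   F   F   T   T   F   F
  5   T   T   T   T   T   T   T   T   T   T   T   T   T   T   T   T   T   T   T

8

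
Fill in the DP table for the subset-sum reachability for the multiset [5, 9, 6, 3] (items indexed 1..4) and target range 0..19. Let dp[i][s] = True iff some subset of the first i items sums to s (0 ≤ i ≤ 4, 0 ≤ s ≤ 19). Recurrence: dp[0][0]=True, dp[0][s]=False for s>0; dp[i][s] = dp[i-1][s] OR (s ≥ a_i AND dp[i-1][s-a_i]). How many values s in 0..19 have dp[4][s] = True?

i\s   0   1   2   3   4   5   6   7   8   9  10  11  12  13  14  15  16  17  18  19
  0   T   F   F   F   F   F   F   F   F   F   F   F   F   F   F   F   F   F   F   F
  1   T   F   F   F   F   T   F   F   F   F   F   F   F   F   F   F   F   F   F   F
  2   T   F   F   F   F   T   F   F   F   T   F   F   F   F   T   F   F   F   F   F
  3   T   F   F   F   F   T   T   F   F   T   F   T   F   F   T   T   F   F   F   F
  4   T   F   F   T   F   T   T   F   T   T   F   T   T   F   T   T   F   T   T   F

12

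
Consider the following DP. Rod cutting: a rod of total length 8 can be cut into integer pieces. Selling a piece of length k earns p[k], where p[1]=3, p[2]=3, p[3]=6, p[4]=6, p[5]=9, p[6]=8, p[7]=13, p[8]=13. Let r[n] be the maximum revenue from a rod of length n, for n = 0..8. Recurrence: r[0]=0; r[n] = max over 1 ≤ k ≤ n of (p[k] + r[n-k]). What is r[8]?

24

   n    0    1    2    3    4    5    6    7    8
r[n]    0    3    6    9   12   15   18   21   24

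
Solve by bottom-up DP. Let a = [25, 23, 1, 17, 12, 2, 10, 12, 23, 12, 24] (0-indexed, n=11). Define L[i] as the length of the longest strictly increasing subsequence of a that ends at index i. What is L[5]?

2

   i    0    1    2    3    4    5    6    7    8    9   10
a[i]   25   23    1   17   12    2   10   12   23   12   24
L[i]    1    1    1    2    2    2    3    4    5    4    6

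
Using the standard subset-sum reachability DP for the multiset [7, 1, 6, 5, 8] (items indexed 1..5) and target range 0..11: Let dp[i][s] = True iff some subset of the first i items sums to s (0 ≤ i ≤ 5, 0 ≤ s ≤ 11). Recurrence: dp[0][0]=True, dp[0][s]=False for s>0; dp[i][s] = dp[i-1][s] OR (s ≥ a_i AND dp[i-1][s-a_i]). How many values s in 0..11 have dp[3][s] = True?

i\s   0   1   2   3   4   5   6   7   8   9  10  11
  0   T   F   F   F   F   F   F   F   F   F   F   F
  1   T   F   F   F   F   F   F   T   F   F   F   F
  2   T   T   F   F   F   F   F   T   T   F   F   F
  3   T   T   F   F   F   F   T   T   T   F   F   F
  4   T   T   F   F   F   T   T   T   T   F   F   T
  5   T   T   F   F   F   T   T   T   T   T   F   T

5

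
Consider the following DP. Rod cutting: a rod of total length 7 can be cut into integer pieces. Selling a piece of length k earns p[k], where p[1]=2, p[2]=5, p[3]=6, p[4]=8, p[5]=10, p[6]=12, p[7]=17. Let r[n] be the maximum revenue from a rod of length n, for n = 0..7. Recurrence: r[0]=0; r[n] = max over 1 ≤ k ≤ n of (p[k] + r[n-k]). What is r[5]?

12

   n    0    1    2    3    4    5    6    7
r[n]    0    2    5    7   10   12   15   17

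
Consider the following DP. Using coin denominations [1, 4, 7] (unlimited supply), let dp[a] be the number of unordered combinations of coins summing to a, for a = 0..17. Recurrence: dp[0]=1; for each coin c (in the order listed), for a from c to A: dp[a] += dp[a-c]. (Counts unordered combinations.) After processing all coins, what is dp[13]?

6

after  coin     0     1     2     3     4     5     6     7     8     9    10    11    12    13    14    15    16    17
          1     1     1     1     1     1     1     1     1     1     1     1     1     1     1     1     1     1     1
          4     1     1     1     1     2     2     2     2     3     3     3     3     4     4     4     4     5     5
          7     1     1     1     1     2     2     2     3     4     4     4     5     6     6     7     8     9     9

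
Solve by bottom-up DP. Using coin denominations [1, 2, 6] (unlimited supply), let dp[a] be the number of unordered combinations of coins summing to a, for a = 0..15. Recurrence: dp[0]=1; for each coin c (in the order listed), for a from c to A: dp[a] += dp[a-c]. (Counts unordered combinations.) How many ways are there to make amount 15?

after  coin     0     1     2     3     4     5     6     7     8     9    10    11    12    13    14    15
          1     1     1     1     1     1     1     1     1     1     1     1     1     1     1     1     1
          2     1     1     2     2     3     3     4     4     5     5     6     6     7     7     8     8
          6     1     1     2     2     3     3     5     5     7     7     9     9    12    12    15    15

15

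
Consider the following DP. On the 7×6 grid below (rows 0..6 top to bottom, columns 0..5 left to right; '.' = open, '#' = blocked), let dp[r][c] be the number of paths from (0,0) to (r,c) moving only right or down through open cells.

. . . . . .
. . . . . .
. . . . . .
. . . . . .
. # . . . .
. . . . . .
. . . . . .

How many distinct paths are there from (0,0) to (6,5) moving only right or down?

r\c   0   1   2   3   4   5
  0   1   1   1   1   1   1
  1   1   2   3   4   5   6
  2   1   3   6  10  15  21
  3   1   4  10  20  35  56
  4   1   0  10  30  65 121
  5   1   1  11  41 106 227
  6   1   2  13  54 160 387

387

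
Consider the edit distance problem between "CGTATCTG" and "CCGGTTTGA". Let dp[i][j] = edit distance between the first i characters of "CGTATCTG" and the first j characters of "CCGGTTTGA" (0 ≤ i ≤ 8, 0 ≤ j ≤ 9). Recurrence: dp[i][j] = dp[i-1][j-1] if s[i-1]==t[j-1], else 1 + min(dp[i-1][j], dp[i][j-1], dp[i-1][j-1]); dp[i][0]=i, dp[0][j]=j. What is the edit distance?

5

   ''  C  C  G  G  T  T  T  G  A
''  0  1  2  3  4  5  6  7  8  9
 C  1  0  1  2  3  4  5  6  7  8
 G  2  1  1  1  2  3  4  5  6  7
 T  3  2  2  2  2  2  3  4  5  6
 A  4  3  3  3  3  3  3  4  5  5
 T  5  4  4  4  4  3  3  3  4  5
 C  6  5  4  5  5  4  4  4  4  5
 T  7  6  5  5  6  5  4  4  5  5
 G  8  7  6  5  5  6  5  5  4  5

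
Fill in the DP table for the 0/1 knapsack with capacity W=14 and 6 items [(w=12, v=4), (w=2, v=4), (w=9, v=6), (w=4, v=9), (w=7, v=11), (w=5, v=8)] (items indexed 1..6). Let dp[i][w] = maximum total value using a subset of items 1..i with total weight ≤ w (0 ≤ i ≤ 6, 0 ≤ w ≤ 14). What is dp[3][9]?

6

i\w   0   1   2   3   4   5   6   7   8   9  10  11  12  13  14
  0   0   0   0   0   0   0   0   0   0   0   0   0   0   0   0
  1   0   0   0   0   0   0   0   0   0   0   0   0   4   4   4
  2   0   0   4   4   4   4   4   4   4   4   4   4   4   4   8
  3   0   0   4   4   4   4   4   4   4   6   6  10  10  10  10
  4   0   0   4   4   9   9  13  13  13  13  13  13  13  15  15
  5   0   0   4   4   9   9  13  13  13  15  15  20  20  24  24
  6   0   0   4   4   9   9  13  13  13  17  17  21  21  24  24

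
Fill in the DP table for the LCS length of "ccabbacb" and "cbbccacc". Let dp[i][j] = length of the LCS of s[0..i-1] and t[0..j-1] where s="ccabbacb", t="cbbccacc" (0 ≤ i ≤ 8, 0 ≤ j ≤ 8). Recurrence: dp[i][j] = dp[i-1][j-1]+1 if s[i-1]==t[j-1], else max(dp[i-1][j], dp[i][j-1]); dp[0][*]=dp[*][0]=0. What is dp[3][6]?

   ''  c  b  b  c  c  a  c  c
''  0  0  0  0  0  0  0  0  0
 c  0  1  1  1  1  1  1  1  1
 c  0  1  1  1  2  2  2  2  2
 a  0  1  1  1  2  2  3  3  3
 b  0  1  2  2  2  2  3  3  3
 b  0  1  2  3  3  3  3  3  3
 a  0  1  2  3  3  3  4  4  4
 c  0  1  2  3  4  4  4  5  5
 b  0  1  2  3  4  4  4  5  5

3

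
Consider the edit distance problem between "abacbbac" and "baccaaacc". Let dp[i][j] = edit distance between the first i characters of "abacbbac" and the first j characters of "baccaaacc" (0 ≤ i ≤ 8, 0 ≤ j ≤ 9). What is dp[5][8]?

6

   ''  b  a  c  c  a  a  a  c  c
''  0  1  2  3  4  5  6  7  8  9
 a  1  1  1  2  3  4  5  6  7  8
 b  2  1  2  2  3  4  5  6  7  8
 a  3  2  1  2  3  3  4  5  6  7
 c  4  3  2  1  2  3  4  5  5  6
 b  5  4  3  2  2  3  4  5  6  6
 b  6  5  4  3  3  3  4  5  6  7
 a  7  6  5  4  4  3  3  4  5  6
 c  8  7  6  5  4  4  4  4  4  5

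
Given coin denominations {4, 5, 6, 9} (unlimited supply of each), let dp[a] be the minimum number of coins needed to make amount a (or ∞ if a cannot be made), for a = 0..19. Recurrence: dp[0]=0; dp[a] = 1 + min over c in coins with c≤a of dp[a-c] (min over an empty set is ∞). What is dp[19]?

 a  0  1  2  3  4  5  6  7  8  9 10 11 12 13 14 15 16 17 18 19
dp  0  -  -  -  1  1  1  -  2  1  2  2  2  2  2  2  3  3  2  3
(- denotes ∞ / unreachable)

3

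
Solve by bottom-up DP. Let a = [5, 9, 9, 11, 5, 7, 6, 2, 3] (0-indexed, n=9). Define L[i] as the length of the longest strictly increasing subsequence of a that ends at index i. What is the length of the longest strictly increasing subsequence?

3

   i    0    1    2    3    4    5    6    7    8
a[i]    5    9    9   11    5    7    6    2    3
L[i]    1    2    2    3    1    2    2    1    2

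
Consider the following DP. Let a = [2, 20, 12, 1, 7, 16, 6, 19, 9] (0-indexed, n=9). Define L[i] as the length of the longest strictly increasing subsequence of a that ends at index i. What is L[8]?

   i    0    1    2    3    4    5    6    7    8
a[i]    2   20   12    1    7   16    6   19    9
L[i]    1    2    2    1    2    3    2    4    3

3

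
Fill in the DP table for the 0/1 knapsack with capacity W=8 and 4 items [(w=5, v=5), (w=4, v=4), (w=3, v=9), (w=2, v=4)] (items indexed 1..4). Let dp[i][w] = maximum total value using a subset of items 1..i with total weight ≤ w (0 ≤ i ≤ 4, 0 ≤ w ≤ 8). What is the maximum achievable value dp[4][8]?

i\w   0   1   2   3   4   5   6   7   8
  0   0   0   0   0   0   0   0   0   0
  1   0   0   0   0   0   5   5   5   5
  2   0   0   0   0   4   5   5   5   5
  3   0   0   0   9   9   9   9  13  14
  4   0   0   4   9   9  13  13  13  14

14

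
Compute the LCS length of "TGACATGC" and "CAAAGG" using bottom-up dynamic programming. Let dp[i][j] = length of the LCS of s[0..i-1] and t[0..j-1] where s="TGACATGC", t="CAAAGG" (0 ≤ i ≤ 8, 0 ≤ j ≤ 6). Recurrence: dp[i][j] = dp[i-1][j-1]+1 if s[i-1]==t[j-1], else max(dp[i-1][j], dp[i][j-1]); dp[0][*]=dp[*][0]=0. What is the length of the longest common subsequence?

3

   ''  C  A  A  A  G  G
''  0  0  0  0  0  0  0
 T  0  0  0  0  0  0  0
 G  0  0  0  0  0  1  1
 A  0  0  1  1  1  1  1
 C  0  1  1  1  1  1  1
 A  0  1  2  2  2  2  2
 T  0  1  2  2  2  2  2
 G  0  1  2  2  2  3  3
 C  0  1  2  2  2  3  3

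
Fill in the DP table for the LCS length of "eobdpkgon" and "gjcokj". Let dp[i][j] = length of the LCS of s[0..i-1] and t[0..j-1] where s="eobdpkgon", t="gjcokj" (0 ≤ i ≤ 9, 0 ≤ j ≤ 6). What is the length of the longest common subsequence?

   ''  g  j  c  o  k  j
''  0  0  0  0  0  0  0
 e  0  0  0  0  0  0  0
 o  0  0  0  0  1  1  1
 b  0  0  0  0  1  1  1
 d  0  0  0  0  1  1  1
 p  0  0  0  0  1  1  1
 k  0  0  0  0  1  2  2
 g  0  1  1  1  1  2  2
 o  0  1  1  1  2  2  2
 n  0  1  1  1  2  2  2

2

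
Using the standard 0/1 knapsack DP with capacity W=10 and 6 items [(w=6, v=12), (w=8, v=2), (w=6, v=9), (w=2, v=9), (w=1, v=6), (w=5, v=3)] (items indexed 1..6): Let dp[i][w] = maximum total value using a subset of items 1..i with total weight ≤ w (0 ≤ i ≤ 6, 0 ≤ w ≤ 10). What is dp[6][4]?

i\w   0   1   2   3   4   5   6   7   8   9  10
  0   0   0   0   0   0   0   0   0   0   0   0
  1   0   0   0   0   0   0  12  12  12  12  12
  2   0   0   0   0   0   0  12  12  12  12  12
  3   0   0   0   0   0   0  12  12  12  12  12
  4   0   0   9   9   9   9  12  12  21  21  21
  5   0   6   9  15  15  15  15  18  21  27  27
  6   0   6   9  15  15  15  15  18  21  27  27

15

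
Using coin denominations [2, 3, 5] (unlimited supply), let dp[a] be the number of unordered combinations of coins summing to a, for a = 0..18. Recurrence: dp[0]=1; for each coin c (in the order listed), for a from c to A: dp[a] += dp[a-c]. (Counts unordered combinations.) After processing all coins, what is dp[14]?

6

after  coin     0     1     2     3     4     5     6     7     8     9    10    11    12    13    14    15    16    17    18
          2     1     0     1     0     1     0     1     0     1     0     1     0     1     0     1     0     1     0     1
          3     1     0     1     1     1     1     2     1     2     2     2     2     3     2     3     3     3     3     4
          5     1     0     1     1     1     2     2     2     3     3     4     4     5     5     6     7     7     8     9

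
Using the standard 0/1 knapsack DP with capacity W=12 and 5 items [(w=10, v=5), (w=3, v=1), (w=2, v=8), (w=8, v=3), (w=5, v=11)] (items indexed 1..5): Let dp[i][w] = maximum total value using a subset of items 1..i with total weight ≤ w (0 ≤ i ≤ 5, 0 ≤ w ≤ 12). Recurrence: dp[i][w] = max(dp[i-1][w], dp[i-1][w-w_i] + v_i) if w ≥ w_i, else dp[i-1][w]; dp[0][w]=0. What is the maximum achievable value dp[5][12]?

i\w   0   1   2   3   4   5   6   7   8   9  10  11  12
  0   0   0   0   0   0   0   0   0   0   0   0   0   0
  1   0   0   0   0   0   0   0   0   0   0   5   5   5
  2   0   0   0   1   1   1   1   1   1   1   5   5   5
  3   0   0   8   8   8   9   9   9   9   9   9   9  13
  4   0   0   8   8   8   9   9   9   9   9  11  11  13
  5   0   0   8   8   8  11  11  19  19  19  20  20  20

20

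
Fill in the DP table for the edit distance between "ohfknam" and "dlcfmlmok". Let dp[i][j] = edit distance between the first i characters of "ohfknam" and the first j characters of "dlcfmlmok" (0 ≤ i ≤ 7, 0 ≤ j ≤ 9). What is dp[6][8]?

7

   ''  d  l  c  f  m  l  m  o  k
''  0  1  2  3  4  5  6  7  8  9
 o  1  1  2  3  4  5  6  7  7  8
 h  2  2  2  3  4  5  6  7  8  8
 f  3  3  3  3  3  4  5  6  7  8
 k  4  4  4  4  4  4  5  6  7  7
 n  5  5  5  5  5  5  5  6  7  8
 a  6  6  6  6  6  6  6  6  7  8
 m  7  7  7  7  7  6  7  6  7  8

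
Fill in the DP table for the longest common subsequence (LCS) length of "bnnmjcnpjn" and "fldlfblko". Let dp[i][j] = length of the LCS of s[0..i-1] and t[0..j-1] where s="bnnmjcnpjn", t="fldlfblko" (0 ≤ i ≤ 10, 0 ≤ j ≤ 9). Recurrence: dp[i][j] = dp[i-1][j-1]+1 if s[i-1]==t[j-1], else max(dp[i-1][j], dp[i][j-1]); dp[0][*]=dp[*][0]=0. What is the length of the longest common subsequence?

   ''  f  l  d  l  f  b  l  k  o
''  0  0  0  0  0  0  0  0  0  0
 b  0  0  0  0  0  0  1  1  1  1
 n  0  0  0  0  0  0  1  1  1  1
 n  0  0  0  0  0  0  1  1  1  1
 m  0  0  0  0  0  0  1  1  1  1
 j  0  0  0  0  0  0  1  1  1  1
 c  0  0  0  0  0  0  1  1  1  1
 n  0  0  0  0  0  0  1  1  1  1
 p  0  0  0  0  0  0  1  1  1  1
 j  0  0  0  0  0  0  1  1  1  1
 n  0  0  0  0  0  0  1  1  1  1

1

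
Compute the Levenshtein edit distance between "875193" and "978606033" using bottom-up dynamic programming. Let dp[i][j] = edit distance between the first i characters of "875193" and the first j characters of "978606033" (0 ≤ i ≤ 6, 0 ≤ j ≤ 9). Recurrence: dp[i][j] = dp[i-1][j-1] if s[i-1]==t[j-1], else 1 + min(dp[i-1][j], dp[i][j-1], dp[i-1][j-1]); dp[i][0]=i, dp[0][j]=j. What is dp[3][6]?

5

   ''  9  7  8  6  0  6  0  3  3
''  0  1  2  3  4  5  6  7  8  9
 8  1  1  2  2  3  4  5  6  7  8
 7  2  2  1  2  3  4  5  6  7  8
 5  3  3  2  2  3  4  5  6  7  8
 1  4  4  3  3  3  4  5  6  7  8
 9  5  4  4  4  4  4  5  6  7  8
 3  6  5  5  5  5  5  5  6  6  7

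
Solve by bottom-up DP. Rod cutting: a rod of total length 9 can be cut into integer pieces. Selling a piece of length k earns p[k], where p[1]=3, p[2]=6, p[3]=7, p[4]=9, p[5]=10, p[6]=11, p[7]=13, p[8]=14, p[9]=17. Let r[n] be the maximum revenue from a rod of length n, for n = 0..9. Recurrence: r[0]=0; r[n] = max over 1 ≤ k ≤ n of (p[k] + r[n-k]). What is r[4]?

   n    0    1    2    3    4    5    6    7    8    9
r[n]    0    3    6    9   12   15   18   21   24   27

12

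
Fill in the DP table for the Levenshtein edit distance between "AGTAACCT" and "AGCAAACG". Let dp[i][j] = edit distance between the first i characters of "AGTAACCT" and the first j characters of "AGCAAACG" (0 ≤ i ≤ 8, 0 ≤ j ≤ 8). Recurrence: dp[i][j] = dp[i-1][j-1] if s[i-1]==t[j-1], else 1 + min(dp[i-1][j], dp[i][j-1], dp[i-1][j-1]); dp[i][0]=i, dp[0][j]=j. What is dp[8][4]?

   ''  A  G  C  A  A  A  C  G
''  0  1  2  3  4  5  6  7  8
 A  1  0  1  2  3  4  5  6  7
 G  2  1  0  1  2  3  4  5  6
 T  3  2  1  1  2  3  4  5  6
 A  4  3  2  2  1  2  3  4  5
 A  5  4  3  3  2  1  2  3  4
 C  6  5  4  3  3  2  2  2  3
 C  7  6  5  4  4  3  3  2  3
 T  8  7  6  5  5  4  4  3  3

5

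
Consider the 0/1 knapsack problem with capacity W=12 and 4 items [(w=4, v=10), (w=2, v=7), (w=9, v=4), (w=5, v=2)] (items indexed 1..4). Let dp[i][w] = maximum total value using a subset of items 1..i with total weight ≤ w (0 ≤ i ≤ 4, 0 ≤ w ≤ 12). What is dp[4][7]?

i\w   0   1   2   3   4   5   6   7   8   9  10  11  12
  0   0   0   0   0   0   0   0   0   0   0   0   0   0
  1   0   0   0   0  10  10  10  10  10  10  10  10  10
  2   0   0   7   7  10  10  17  17  17  17  17  17  17
  3   0   0   7   7  10  10  17  17  17  17  17  17  17
  4   0   0   7   7  10  10  17  17  17  17  17  19  19

17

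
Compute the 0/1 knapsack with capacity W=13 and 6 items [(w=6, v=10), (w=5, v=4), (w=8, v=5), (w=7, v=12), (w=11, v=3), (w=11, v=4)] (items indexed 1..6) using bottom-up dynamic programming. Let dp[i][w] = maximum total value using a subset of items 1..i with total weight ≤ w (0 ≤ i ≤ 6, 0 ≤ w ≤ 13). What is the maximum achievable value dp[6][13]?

i\w   0   1   2   3   4   5   6   7   8   9  10  11  12  13
  0   0   0   0   0   0   0   0   0   0   0   0   0   0   0
  1   0   0   0   0   0   0  10  10  10  10  10  10  10  10
  2   0   0   0   0   0   4  10  10  10  10  10  14  14  14
  3   0   0   0   0   0   4  10  10  10  10  10  14  14  14
  4   0   0   0   0   0   4  10  12  12  12  12  14  16  22
  5   0   0   0   0   0   4  10  12  12  12  12  14  16  22
  6   0   0   0   0   0   4  10  12  12  12  12  14  16  22

22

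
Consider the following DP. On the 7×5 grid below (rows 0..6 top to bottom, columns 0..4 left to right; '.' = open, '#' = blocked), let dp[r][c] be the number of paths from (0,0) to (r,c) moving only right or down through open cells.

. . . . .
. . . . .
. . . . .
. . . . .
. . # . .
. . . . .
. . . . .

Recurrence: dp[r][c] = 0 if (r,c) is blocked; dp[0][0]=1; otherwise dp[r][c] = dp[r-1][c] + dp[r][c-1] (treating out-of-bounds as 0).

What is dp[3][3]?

20

r\c   0   1   2   3   4
  0   1   1   1   1   1
  1   1   2   3   4   5
  2   1   3   6  10  15
  3   1   4  10  20  35
  4   1   5   0  20  55
  5   1   6   6  26  81
  6   1   7  13  39 120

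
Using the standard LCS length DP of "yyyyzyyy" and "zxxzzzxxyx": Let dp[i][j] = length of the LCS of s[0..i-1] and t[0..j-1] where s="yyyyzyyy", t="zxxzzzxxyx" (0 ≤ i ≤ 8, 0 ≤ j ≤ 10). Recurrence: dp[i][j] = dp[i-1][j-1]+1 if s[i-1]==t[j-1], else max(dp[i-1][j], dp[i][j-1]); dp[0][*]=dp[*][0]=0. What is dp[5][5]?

   ''  z  x  x  z  z  z  x  x  y  x
''  0  0  0  0  0  0  0  0  0  0  0
 y  0  0  0  0  0  0  0  0  0  1  1
 y  0  0  0  0  0  0  0  0  0  1  1
 y  0  0  0  0  0  0  0  0  0  1  1
 y  0  0  0  0  0  0  0  0  0  1  1
 z  0  1  1  1  1  1  1  1  1  1  1
 y  0  1  1  1  1  1  1  1  1  2  2
 y  0  1  1  1  1  1  1  1  1  2  2
 y  0  1  1  1  1  1  1  1  1  2  2

1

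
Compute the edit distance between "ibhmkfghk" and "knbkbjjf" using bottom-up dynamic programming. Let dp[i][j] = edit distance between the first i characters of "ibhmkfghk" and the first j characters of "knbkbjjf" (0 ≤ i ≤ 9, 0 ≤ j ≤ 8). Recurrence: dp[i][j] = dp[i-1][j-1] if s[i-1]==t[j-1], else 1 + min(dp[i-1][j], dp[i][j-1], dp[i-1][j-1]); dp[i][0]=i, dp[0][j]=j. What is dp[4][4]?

4

   ''  k  n  b  k  b  j  j  f
''  0  1  2  3  4  5  6  7  8
 i  1  1  2  3  4  5  6  7  8
 b  2  2  2  2  3  4  5  6  7
 h  3  3  3  3  3  4  5  6  7
 m  4  4  4  4  4  4  5  6  7
 k  5  4  5  5  4  5  5  6  7
 f  6  5  5  6  5  5  6  6  6
 g  7  6  6  6  6  6  6  7  7
 h  8  7  7  7  7  7  7  7  8
 k  9  8  8  8  7  8  8  8  8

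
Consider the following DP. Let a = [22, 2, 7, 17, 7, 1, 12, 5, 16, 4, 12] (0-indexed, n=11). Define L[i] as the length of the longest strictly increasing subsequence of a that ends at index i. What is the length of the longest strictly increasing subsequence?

   i    0    1    2    3    4    5    6    7    8    9   10
a[i]   22    2    7   17    7    1   12    5   16    4   12
L[i]    1    1    2    3    2    1    3    2    4    2    3

4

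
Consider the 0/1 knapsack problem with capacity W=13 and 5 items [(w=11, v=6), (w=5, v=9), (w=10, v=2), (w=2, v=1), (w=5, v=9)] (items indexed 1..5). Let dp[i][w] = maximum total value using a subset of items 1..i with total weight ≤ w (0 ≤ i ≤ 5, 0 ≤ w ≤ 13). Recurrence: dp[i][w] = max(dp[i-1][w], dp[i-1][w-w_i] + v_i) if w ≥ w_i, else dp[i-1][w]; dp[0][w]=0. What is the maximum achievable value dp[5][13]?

19

i\w   0   1   2   3   4   5   6   7   8   9  10  11  12  13
  0   0   0   0   0   0   0   0   0   0   0   0   0   0   0
  1   0   0   0   0   0   0   0   0   0   0   0   6   6   6
  2   0   0   0   0   0   9   9   9   9   9   9   9   9   9
  3   0   0   0   0   0   9   9   9   9   9   9   9   9   9
  4   0   0   1   1   1   9   9  10  10  10  10  10  10  10
  5   0   0   1   1   1   9   9  10  10  10  18  18  19  19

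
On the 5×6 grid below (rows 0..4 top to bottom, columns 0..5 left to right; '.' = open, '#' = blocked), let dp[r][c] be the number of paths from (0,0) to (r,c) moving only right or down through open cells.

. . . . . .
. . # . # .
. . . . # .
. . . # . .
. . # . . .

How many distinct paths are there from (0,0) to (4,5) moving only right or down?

1

r\c   0   1   2   3   4   5
  0   1   1   1   1   1   1
  1   1   2   0   1   0   1
  2   1   3   3   4   0   1
  3   1   4   7   0   0   1
  4   1   5   0   0   0   1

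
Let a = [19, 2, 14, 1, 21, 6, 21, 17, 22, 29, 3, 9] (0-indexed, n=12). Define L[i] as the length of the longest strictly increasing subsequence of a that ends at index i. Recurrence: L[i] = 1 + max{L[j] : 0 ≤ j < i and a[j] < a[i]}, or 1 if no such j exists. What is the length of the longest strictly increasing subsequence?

5

   i    0    1    2    3    4    5    6    7    8    9   10   11
a[i]   19    2   14    1   21    6   21   17   22   29    3    9
L[i]    1    1    2    1    3    2    3    3    4    5    2    3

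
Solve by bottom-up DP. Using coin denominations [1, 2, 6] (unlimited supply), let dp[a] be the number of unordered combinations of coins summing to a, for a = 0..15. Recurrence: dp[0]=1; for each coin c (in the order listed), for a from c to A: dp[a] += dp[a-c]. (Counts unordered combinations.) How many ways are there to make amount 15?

after  coin     0     1     2     3     4     5     6     7     8     9    10    11    12    13    14    15
          1     1     1     1     1     1     1     1     1     1     1     1     1     1     1     1     1
          2     1     1     2     2     3     3     4     4     5     5     6     6     7     7     8     8
          6     1     1     2     2     3     3     5     5     7     7     9     9    12    12    15    15

15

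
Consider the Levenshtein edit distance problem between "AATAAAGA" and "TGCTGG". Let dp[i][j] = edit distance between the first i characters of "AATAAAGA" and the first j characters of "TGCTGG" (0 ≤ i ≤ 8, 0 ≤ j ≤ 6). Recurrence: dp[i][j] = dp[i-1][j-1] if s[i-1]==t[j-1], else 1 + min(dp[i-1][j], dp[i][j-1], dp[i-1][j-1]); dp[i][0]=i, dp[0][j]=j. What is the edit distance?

6

   ''  T  G  C  T  G  G
''  0  1  2  3  4  5  6
 A  1  1  2  3  4  5  6
 A  2  2  2  3  4  5  6
 T  3  2  3  3  3  4  5
 A  4  3  3  4  4  4  5
 A  5  4  4  4  5  5  5
 A  6  5  5  5  5  6  6
 G  7  6  5  6  6  5  6
 A  8  7  6  6  7  6  6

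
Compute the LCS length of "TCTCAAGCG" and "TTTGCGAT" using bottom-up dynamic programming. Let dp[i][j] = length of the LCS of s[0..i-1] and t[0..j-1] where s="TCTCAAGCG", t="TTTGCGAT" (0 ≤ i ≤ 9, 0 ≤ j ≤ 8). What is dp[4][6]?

3

   ''  T  T  T  G  C  G  A  T
''  0  0  0  0  0  0  0  0  0
 T  0  1  1  1  1  1  1  1  1
 C  0  1  1  1  1  2  2  2  2
 T  0  1  2  2  2  2  2  2  3
 C  0  1  2  2  2  3  3  3  3
 A  0  1  2  2  2  3  3  4  4
 A  0  1  2  2  2  3  3  4  4
 G  0  1  2  2  3  3  4  4  4
 C  0  1  2  2  3  4  4  4  4
 G  0  1  2  2  3  4  5  5  5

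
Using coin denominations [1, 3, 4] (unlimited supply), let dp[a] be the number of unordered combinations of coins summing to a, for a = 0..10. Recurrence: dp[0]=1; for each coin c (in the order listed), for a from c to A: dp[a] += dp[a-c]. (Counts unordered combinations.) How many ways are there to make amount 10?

after  coin     0     1     2     3     4     5     6     7     8     9    10
          1     1     1     1     1     1     1     1     1     1     1     1
          3     1     1     1     2     2     2     3     3     3     4     4
          4     1     1     1     2     3     3     4     5     6     7     8

8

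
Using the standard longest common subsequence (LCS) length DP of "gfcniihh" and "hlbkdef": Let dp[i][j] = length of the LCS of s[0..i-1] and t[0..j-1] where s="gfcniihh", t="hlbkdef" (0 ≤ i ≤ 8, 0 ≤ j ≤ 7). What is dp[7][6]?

1

   ''  h  l  b  k  d  e  f
''  0  0  0  0  0  0  0  0
 g  0  0  0  0  0  0  0  0
 f  0  0  0  0  0  0  0  1
 c  0  0  0  0  0  0  0  1
 n  0  0  0  0  0  0  0  1
 i  0  0  0  0  0  0  0  1
 i  0  0  0  0  0  0  0  1
 h  0  1  1  1  1  1  1  1
 h  0  1  1  1  1  1  1  1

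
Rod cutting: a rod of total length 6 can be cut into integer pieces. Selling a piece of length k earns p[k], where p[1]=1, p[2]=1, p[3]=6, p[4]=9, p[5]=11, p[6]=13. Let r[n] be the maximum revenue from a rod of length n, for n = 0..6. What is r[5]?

   n    0    1    2    3    4    5    6
r[n]    0    1    2    6    9   11   13

11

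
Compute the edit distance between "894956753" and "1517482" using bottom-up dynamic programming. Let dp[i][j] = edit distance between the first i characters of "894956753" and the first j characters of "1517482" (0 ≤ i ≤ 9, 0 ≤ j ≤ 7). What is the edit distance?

   ''  1  5  1  7  4  8  2
''  0  1  2  3  4  5  6  7
 8  1  1  2  3  4  5  5  6
 9  2  2  2  3  4  5  6  6
 4  3  3  3  3  4  4  5  6
 9  4  4  4  4  4  5  5  6
 5  5  5  4  5  5  5  6  6
 6  6  6  5  5  6  6  6  7
 7  7  7  6  6  5  6  7  7
 5  8  8  7  7  6  6  7  8
 3  9  9  8  8  7  7  7  8

8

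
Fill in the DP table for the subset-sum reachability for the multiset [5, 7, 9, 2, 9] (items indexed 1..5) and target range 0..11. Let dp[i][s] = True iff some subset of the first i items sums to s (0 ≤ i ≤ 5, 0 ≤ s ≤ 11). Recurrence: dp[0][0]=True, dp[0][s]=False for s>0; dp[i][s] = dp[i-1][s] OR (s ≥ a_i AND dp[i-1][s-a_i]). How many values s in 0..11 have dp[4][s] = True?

i\s   0   1   2   3   4   5   6   7   8   9  10  11
  0   T   F   F   F   F   F   F   F   F   F   F   F
  1   T   F   F   F   F   T   F   F   F   F   F   F
  2   T   F   F   F   F   T   F   T   F   F   F   F
  3   T   F   F   F   F   T   F   T   F   T   F   F
  4   T   F   T   F   F   T   F   T   F   T   F   T
  5   T   F   T   F   F   T   F   T   F   T   F   T

6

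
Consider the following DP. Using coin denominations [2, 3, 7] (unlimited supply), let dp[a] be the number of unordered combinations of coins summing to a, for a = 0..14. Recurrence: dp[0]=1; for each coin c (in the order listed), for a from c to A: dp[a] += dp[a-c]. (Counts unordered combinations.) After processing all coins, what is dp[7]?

after  coin     0     1     2     3     4     5     6     7     8     9    10    11    12    13    14
          2     1     0     1     0     1     0     1     0     1     0     1     0     1     0     1
          3     1     0     1     1     1     1     2     1     2     2     2     2     3     2     3
          7     1     0     1     1     1     1     2     2     2     3     3     3     4     4     5

2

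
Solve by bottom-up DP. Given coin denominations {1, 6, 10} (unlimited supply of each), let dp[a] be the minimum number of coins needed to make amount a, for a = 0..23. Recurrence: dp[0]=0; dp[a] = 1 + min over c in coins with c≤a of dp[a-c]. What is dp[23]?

 a  0  1  2  3  4  5  6  7  8  9 10 11 12 13 14 15 16 17 18 19 20 21 22 23
dp  0  1  2  3  4  5  1  2  3  4  1  2  2  3  4  5  2  3  3  4  2  3  3  4

4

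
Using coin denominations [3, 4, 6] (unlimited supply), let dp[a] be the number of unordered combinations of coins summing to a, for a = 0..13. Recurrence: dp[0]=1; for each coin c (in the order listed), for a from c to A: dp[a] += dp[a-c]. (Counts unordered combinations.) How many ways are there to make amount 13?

after  coin     0     1     2     3     4     5     6     7     8     9    10    11    12    13
          3     1     0     0     1     0     0     1     0     0     1     0     0     1     0
          4     1     0     0     1     1     0     1     1     1     1     1     1     2     1
          6     1     0     0     1     1     0     2     1     1     2     2     1     4     2

2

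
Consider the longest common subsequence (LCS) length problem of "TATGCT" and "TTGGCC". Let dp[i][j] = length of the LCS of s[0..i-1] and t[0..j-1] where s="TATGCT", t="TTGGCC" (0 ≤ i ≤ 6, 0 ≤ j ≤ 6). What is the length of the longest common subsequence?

   ''  T  T  G  G  C  C
''  0  0  0  0  0  0  0
 T  0  1  1  1  1  1  1
 A  0  1  1  1  1  1  1
 T  0  1  2  2  2  2  2
 G  0  1  2  3  3  3  3
 C  0  1  2  3  3  4  4
 T  0  1  2  3  3  4  4

4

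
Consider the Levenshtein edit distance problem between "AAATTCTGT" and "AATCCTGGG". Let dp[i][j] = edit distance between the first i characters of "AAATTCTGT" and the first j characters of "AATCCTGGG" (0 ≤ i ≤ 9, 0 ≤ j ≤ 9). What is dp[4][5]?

   ''  A  A  T  C  C  T  G  G  G
''  0  1  2  3  4  5  6  7  8  9
 A  1  0  1  2  3  4  5  6  7  8
 A  2  1  0  1  2  3  4  5  6  7
 A  3  2  1  1  2  3  4  5  6  7
 T  4  3  2  1  2  3  3  4  5  6
 T  5  4  3  2  2  3  3  4  5  6
 C  6  5  4  3  2  2  3  4  5  6
 T  7  6  5  4  3  3  2  3  4  5
 G  8  7  6  5  4  4  3  2  3  4
 T  9  8  7  6  5  5  4  3  3  4

3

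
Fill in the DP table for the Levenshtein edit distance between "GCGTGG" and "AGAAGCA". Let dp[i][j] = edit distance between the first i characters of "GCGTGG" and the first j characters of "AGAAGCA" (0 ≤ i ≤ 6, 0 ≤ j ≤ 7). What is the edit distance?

6

   ''  A  G  A  A  G  C  A
''  0  1  2  3  4  5  6  7
 G  1  1  1  2  3  4  5  6
 C  2  2  2  2  3  4  4  5
 G  3  3  2  3  3  3  4  5
 T  4  4  3  3  4  4  4  5
 G  5  5  4  4  4  4  5  5
 G  6  6  5  5  5  4  5  6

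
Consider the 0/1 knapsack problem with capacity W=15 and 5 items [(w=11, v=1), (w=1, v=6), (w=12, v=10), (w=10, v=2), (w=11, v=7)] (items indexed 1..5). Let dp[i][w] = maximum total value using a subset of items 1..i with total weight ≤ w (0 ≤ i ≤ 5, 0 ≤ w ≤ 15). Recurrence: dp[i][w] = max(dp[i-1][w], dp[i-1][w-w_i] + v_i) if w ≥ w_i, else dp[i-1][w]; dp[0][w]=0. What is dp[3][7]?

i\w   0   1   2   3   4   5   6   7   8   9  10  11  12  13  14  15
  0   0   0   0   0   0   0   0   0   0   0   0   0   0   0   0   0
  1   0   0   0   0   0   0   0   0   0   0   0   1   1   1   1   1
  2   0   6   6   6   6   6   6   6   6   6   6   6   7   7   7   7
  3   0   6   6   6   6   6   6   6   6   6   6   6  10  16  16  16
  4   0   6   6   6   6   6   6   6   6   6   6   8  10  16  16  16
  5   0   6   6   6   6   6   6   6   6   6   6   8  13  16  16  16

6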